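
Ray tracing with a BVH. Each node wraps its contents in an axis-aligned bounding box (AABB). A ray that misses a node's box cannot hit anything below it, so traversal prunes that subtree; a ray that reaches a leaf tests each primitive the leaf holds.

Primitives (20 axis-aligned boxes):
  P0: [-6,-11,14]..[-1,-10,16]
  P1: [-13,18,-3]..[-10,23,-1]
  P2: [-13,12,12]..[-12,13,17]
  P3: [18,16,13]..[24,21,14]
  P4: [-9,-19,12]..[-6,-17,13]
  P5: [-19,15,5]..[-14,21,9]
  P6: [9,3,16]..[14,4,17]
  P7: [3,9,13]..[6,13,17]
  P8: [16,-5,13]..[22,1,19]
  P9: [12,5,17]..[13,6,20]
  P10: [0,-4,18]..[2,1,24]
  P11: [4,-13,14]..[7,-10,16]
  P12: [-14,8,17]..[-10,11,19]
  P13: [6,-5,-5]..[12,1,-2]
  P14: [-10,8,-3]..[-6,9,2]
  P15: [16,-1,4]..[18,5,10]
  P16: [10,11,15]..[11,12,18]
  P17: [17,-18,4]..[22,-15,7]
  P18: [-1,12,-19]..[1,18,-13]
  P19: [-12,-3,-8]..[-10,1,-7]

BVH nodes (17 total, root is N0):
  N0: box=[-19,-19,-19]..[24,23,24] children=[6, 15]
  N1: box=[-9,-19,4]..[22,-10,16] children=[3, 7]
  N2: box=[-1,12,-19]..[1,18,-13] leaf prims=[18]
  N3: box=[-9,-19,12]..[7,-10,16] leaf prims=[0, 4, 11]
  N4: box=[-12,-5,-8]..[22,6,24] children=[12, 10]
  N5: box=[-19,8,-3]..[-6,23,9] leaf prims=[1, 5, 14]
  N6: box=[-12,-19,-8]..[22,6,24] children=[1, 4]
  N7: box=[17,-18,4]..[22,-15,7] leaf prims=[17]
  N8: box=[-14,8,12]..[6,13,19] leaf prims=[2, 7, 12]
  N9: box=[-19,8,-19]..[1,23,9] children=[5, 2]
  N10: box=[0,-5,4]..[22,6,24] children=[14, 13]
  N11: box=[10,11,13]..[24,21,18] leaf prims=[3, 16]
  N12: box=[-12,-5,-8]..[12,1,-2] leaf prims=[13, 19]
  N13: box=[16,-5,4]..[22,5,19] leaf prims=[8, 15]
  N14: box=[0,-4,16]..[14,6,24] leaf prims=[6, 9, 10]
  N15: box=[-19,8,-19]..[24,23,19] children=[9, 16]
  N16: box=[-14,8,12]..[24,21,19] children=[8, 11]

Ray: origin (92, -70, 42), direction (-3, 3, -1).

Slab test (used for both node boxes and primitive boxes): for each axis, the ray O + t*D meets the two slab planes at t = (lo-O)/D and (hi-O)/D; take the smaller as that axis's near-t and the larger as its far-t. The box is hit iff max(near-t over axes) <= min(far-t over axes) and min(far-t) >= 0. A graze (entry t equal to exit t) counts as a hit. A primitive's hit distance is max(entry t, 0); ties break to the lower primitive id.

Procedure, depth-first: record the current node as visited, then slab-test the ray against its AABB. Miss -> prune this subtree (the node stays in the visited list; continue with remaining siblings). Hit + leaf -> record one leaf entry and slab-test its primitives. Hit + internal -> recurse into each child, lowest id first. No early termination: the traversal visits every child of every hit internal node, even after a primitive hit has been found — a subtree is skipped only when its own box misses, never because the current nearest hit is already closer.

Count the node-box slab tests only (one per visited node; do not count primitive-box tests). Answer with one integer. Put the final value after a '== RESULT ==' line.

Trace the traversal:
N0 x:[68/3,37] y:[17,31] z:[18,61] -> hit [68/3,31], descend [6, 15]
  N6 x:[70/3,104/3] y:[17,76/3] z:[18,50] -> hit [70/3,76/3], descend [1, 4]
    N1 x:[70/3,101/3] y:[17,20] z:[26,38] -> miss, prune
    N4 x:[70/3,104/3] y:[65/3,76/3] z:[18,50] -> hit [70/3,76/3], descend [10, 12]
      N10 x:[70/3,92/3] y:[65/3,76/3] z:[18,38] -> hit [70/3,76/3], descend [13, 14]
        N13 x:[70/3,76/3] y:[65/3,25] z:[23,38] -> hit [70/3,25] leaf, test {P8@t=70/3, P15(miss)}
        N14 x:[26,92/3] y:[22,76/3] z:[18,26] -> miss, prune
      N12 x:[80/3,104/3] y:[65/3,71/3] z:[44,50] -> miss, prune
  N15 x:[68/3,37] y:[26,31] z:[23,61] -> hit [26,31], descend [9, 16]
    N9 x:[91/3,37] y:[26,31] z:[33,61] -> miss, prune
    N16 x:[68/3,106/3] y:[26,91/3] z:[23,30] -> hit [26,30], descend [8, 11]
      N8 x:[86/3,106/3] y:[26,83/3] z:[23,30] -> miss, prune
      N11 x:[68/3,82/3] y:[27,91/3] z:[24,29] -> hit [27,82/3] leaf, test {P3(miss), P16@t=27}

Visited [0, 6, 1, 4, 10, 13, 14, 12, 15, 9, 16, 8, 11]. Tests: 13 box, 2 leaf. Nearest: P8.

== RESULT ==
13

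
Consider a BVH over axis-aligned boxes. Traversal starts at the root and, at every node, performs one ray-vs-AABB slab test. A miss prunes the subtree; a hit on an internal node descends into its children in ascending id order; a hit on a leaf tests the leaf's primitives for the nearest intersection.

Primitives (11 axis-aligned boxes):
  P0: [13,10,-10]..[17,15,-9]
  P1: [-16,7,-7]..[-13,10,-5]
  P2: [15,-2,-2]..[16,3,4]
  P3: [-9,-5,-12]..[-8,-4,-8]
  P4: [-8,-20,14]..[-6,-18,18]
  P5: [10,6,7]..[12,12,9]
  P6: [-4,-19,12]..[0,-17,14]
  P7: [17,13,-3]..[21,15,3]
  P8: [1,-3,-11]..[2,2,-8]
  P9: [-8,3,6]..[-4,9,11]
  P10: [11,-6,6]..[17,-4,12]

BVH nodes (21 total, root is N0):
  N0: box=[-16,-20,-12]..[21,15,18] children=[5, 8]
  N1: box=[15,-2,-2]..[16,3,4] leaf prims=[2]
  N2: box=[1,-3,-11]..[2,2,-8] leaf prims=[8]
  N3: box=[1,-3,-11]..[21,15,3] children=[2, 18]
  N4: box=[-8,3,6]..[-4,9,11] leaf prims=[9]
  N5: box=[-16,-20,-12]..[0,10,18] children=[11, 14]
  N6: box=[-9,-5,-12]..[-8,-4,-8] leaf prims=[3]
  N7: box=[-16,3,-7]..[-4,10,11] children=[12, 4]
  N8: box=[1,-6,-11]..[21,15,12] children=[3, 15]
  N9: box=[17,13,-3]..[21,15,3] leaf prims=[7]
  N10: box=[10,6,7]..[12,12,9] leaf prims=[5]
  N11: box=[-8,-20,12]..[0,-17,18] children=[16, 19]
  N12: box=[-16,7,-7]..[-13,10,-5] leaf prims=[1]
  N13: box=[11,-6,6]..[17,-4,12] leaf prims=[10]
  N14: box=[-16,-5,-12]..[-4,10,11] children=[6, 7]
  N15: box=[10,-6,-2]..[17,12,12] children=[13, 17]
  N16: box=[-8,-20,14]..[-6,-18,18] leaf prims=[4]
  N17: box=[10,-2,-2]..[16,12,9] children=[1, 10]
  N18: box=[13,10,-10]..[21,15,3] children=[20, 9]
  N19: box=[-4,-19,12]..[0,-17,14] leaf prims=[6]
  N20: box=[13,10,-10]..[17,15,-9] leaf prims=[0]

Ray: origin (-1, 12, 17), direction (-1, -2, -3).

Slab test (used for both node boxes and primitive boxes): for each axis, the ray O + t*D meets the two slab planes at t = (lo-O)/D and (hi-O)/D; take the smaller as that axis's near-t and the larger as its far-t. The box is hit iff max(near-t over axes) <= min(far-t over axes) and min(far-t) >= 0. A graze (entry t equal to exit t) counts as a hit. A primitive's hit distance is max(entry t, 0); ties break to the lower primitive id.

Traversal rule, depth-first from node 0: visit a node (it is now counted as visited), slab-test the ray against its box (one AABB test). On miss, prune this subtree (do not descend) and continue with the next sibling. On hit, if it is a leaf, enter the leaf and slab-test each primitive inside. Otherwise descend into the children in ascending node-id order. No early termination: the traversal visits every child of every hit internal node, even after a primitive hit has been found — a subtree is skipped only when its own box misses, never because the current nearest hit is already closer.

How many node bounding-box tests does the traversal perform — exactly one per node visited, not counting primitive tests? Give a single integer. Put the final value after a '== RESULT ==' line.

Walk:
N0 x:[-22,15] y:[-3/2,16] z:[-1/3,29/3] -> hit [-1/3,29/3], descend [5, 8]
  N5 x:[-1,15] y:[1,16] z:[-1/3,29/3] -> hit [1,29/3], descend [11, 14]
    N11 x:[-1,7] y:[29/2,16] z:[-1/3,5/3] -> miss, prune
    N14 x:[3,15] y:[1,17/2] z:[2,29/3] -> hit [3,17/2], descend [6, 7]
      N6 x:[7,8] y:[8,17/2] z:[25/3,29/3] -> miss, prune
      N7 x:[3,15] y:[1,9/2] z:[2,8] -> hit [3,9/2], descend [4, 12]
        N4 x:[3,7] y:[3/2,9/2] z:[2,11/3] -> hit [3,11/3] leaf, test {P9@t=3}
        N12 x:[12,15] y:[1,5/2] z:[22/3,8] -> miss, prune
  N8 x:[-22,-2] y:[-3/2,9] z:[5/3,28/3] -> miss, prune

Visited [0, 5, 11, 14, 6, 7, 4, 12, 8]. Tests: 9 box, 1 leaf. Nearest: P9.

== RESULT ==
9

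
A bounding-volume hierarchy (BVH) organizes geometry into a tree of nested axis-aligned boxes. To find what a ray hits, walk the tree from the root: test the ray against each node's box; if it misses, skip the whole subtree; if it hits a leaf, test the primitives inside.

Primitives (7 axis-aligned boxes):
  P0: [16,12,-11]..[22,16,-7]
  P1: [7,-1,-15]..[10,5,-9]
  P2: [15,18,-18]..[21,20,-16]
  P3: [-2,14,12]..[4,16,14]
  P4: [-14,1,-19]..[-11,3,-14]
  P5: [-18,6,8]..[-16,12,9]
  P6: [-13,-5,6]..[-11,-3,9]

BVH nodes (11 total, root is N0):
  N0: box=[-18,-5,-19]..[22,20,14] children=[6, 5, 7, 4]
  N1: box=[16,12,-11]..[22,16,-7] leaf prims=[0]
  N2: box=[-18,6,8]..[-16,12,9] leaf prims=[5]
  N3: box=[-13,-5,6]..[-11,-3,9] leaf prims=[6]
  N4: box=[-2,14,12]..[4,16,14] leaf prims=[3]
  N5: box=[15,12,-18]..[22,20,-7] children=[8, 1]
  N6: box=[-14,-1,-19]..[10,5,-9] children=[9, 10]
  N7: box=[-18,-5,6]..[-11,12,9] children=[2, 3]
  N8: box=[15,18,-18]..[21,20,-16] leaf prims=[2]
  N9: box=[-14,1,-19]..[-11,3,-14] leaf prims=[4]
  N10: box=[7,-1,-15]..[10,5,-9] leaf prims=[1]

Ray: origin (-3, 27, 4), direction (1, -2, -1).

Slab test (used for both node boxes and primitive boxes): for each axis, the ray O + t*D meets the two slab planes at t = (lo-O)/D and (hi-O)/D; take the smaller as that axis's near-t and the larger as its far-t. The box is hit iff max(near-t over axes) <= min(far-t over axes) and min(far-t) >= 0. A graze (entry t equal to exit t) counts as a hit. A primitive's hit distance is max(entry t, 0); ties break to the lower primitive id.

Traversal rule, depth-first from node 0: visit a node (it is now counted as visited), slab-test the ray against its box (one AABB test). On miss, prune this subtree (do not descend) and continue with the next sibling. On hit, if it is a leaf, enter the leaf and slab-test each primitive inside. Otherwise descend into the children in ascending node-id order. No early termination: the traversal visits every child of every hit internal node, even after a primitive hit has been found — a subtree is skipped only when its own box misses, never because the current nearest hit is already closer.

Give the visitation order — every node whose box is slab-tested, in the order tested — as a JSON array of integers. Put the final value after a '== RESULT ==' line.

Traverse from the root:
N0 x:[-15,25] y:[7/2,16] z:[-10,23] -> hit [7/2,16], descend [4, 5, 6, 7]
  N4 x:[1,7] y:[11/2,13/2] z:[-10,-8] -> miss, prune
  N5 x:[18,25] y:[7/2,15/2] z:[11,22] -> miss, prune
  N6 x:[-11,13] y:[11,14] z:[13,23] -> hit [13,13], descend [9, 10]
    N9 x:[-11,-8] y:[12,13] z:[18,23] -> miss, prune
    N10 x:[10,13] y:[11,14] z:[13,19] -> hit [13,13] leaf, test {P1@t=13}
  N7 x:[-15,-8] y:[15/2,16] z:[-5,-2] -> miss, prune

order=[0, 4, 5, 6, 9, 10, 7]  |boxes|=7  |leaves|=1  hit=P1

== RESULT ==
[0, 4, 5, 6, 9, 10, 7]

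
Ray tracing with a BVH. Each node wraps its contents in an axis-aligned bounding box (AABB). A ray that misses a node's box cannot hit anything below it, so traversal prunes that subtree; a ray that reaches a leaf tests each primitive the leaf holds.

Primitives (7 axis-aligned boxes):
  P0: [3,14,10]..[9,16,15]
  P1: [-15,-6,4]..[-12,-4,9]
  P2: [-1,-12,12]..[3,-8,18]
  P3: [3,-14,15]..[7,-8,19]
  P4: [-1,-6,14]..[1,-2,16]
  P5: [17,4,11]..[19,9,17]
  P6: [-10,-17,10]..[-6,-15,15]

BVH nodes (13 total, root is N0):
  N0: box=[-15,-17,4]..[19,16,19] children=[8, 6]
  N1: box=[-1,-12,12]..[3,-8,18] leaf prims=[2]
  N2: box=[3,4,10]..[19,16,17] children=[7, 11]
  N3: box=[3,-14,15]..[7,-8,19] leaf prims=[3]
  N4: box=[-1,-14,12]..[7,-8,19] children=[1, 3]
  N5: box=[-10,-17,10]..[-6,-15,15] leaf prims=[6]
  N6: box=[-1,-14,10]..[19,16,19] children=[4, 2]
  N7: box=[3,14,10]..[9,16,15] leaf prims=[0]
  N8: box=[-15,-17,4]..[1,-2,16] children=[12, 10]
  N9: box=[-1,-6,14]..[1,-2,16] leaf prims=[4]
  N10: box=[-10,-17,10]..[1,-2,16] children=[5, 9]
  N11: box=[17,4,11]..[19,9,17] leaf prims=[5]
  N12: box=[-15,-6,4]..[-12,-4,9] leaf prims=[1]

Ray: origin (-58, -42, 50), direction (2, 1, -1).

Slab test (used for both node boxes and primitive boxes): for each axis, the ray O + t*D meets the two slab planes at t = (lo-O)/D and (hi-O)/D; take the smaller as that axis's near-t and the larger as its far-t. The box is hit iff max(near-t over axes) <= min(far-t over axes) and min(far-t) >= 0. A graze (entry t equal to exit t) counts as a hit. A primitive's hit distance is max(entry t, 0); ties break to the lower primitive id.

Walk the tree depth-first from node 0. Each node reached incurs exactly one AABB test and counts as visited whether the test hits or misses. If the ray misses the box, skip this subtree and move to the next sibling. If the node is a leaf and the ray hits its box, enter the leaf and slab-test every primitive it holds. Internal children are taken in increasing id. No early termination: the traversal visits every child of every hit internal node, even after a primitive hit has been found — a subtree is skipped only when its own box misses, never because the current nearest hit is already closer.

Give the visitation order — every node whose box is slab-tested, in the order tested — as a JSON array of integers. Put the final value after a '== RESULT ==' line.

Walk:
N0 x:[43/2,77/2] y:[25,58] z:[31,46] -> hit [31,77/2], descend [6, 8]
  N6 x:[57/2,77/2] y:[28,58] z:[31,40] -> hit [31,77/2], descend [2, 4]
    N2 x:[61/2,77/2] y:[46,58] z:[33,40] -> miss, prune
    N4 x:[57/2,65/2] y:[28,34] z:[31,38] -> hit [31,65/2], descend [1, 3]
      N1 x:[57/2,61/2] y:[30,34] z:[32,38] -> miss, prune
      N3 x:[61/2,65/2] y:[28,34] z:[31,35] -> hit [31,65/2] leaf, test {P3@t=31}
  N8 x:[43/2,59/2] y:[25,40] z:[34,46] -> miss, prune

order=[0, 6, 2, 4, 1, 3, 8]  |boxes|=7  |leaves|=1  hit=P3

== RESULT ==
[0, 6, 2, 4, 1, 3, 8]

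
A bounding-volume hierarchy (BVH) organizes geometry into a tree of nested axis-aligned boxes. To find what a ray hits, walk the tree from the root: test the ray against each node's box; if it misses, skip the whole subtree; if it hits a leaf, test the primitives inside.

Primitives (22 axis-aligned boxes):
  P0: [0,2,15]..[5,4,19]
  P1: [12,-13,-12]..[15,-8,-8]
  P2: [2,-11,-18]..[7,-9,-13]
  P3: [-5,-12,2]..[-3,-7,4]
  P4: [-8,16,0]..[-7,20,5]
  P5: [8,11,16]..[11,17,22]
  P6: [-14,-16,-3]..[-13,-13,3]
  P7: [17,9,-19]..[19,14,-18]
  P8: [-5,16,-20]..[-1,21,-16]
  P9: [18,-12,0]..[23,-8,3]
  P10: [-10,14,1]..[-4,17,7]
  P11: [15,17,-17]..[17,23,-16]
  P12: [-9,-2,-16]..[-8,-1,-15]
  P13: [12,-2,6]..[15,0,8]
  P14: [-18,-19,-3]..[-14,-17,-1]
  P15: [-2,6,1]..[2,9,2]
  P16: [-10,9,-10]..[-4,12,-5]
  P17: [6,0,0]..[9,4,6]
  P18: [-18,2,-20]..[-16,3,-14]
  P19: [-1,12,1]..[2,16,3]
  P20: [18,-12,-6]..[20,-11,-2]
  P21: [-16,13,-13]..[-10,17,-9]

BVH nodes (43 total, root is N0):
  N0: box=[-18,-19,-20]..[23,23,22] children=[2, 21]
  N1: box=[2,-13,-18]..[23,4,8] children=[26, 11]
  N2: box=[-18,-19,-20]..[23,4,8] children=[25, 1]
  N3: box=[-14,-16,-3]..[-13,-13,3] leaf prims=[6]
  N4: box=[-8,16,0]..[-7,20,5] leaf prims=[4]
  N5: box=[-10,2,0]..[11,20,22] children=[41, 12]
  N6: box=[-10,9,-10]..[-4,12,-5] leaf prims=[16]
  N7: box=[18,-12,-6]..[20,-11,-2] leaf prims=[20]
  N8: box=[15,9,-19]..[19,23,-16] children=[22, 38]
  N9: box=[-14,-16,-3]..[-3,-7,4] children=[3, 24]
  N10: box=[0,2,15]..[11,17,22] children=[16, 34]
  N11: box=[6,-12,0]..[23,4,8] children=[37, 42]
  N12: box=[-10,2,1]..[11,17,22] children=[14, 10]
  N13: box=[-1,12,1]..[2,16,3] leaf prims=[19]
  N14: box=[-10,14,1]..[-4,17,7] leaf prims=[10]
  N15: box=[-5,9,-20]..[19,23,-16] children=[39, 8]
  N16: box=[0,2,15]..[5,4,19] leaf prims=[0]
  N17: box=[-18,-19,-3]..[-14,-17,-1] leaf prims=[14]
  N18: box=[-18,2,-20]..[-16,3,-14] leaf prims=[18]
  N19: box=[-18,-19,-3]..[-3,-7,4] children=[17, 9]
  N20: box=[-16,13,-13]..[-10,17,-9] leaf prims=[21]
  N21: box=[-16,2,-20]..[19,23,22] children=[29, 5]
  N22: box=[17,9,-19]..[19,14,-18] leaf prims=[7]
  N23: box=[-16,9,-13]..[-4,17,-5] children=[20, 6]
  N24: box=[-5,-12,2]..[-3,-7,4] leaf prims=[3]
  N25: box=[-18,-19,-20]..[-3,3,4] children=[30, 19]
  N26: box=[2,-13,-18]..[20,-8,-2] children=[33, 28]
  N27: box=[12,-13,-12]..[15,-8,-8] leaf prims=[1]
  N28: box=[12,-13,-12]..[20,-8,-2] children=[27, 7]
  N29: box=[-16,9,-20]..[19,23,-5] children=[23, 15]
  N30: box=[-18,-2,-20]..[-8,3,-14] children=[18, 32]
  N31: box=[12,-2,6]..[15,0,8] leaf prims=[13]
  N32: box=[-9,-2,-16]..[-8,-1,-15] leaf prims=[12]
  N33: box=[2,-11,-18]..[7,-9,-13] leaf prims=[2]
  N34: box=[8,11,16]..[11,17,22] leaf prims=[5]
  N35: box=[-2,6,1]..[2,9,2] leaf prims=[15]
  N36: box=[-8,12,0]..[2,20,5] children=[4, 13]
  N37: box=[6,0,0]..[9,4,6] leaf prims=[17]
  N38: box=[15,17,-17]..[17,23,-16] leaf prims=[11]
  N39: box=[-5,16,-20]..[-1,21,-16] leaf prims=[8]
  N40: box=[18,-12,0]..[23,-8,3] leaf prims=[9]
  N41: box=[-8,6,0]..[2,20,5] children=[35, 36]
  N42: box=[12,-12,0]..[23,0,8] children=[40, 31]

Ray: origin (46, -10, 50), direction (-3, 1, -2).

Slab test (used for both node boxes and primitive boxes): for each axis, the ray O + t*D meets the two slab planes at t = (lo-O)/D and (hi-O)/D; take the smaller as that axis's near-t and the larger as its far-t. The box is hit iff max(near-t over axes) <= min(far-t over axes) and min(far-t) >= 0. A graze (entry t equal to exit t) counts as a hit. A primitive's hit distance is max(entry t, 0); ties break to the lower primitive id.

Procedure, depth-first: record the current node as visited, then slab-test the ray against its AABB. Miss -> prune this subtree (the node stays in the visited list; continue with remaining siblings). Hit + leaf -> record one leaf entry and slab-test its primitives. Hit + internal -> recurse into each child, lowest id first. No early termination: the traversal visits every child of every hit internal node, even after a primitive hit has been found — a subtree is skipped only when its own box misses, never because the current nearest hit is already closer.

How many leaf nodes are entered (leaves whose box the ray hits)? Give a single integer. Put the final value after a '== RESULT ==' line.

Walk:
N0 x:[23/3,64/3] y:[-9,33] z:[14,35] -> hit [14,64/3], descend [2, 21]
  N2 x:[23/3,64/3] y:[-9,14] z:[21,35] -> miss, prune
  N21 x:[9,62/3] y:[12,33] z:[14,35] -> hit [14,62/3], descend [5, 29]
    N5 x:[35/3,56/3] y:[12,30] z:[14,25] -> hit [14,56/3], descend [12, 41]
      N12 x:[35/3,56/3] y:[12,27] z:[14,49/2] -> hit [14,56/3], descend [10, 14]
        N10 x:[35/3,46/3] y:[12,27] z:[14,35/2] -> hit [14,46/3], descend [16, 34]
          N16 x:[41/3,46/3] y:[12,14] z:[31/2,35/2] -> miss, prune
          N34 x:[35/3,38/3] y:[21,27] z:[14,17] -> miss, prune
        N14 x:[50/3,56/3] y:[24,27] z:[43/2,49/2] -> miss, prune
      N41 x:[44/3,18] y:[16,30] z:[45/2,25] -> miss, prune
    N29 x:[9,62/3] y:[19,33] z:[55/2,35] -> miss, prune

11 AABB tests over nodes [0, 2, 21, 5, 12, 10, 16, 34, 14, 41, 29]; 0 leaves entered; closest miss.

== RESULT ==
0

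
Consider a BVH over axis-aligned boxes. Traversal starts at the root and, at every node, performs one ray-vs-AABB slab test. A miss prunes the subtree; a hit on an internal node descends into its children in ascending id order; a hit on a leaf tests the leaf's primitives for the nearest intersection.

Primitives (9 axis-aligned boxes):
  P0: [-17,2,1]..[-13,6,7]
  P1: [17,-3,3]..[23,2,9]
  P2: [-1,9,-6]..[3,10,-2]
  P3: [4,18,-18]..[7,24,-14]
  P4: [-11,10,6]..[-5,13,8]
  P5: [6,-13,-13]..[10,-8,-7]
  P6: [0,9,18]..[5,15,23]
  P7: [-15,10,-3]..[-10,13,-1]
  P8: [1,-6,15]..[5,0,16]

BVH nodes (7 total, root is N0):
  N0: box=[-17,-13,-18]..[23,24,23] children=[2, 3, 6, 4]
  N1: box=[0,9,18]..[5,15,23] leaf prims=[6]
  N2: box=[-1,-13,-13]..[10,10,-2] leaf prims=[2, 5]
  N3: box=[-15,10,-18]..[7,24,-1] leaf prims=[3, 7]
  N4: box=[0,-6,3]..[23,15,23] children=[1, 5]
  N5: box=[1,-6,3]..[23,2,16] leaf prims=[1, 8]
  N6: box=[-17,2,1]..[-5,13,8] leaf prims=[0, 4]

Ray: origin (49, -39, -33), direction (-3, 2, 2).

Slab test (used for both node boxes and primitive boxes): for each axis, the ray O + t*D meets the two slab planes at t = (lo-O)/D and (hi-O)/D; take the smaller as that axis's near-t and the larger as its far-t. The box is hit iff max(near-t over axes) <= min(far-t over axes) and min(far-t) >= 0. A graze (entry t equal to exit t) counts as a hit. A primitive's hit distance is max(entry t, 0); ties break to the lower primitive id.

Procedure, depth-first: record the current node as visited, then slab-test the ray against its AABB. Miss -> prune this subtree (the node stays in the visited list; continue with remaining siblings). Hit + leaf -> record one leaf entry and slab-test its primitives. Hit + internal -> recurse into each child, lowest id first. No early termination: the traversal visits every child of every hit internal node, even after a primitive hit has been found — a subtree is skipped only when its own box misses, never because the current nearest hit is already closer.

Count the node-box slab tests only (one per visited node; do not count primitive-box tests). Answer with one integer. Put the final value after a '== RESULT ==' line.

Traverse from the root:
N0 x:[26/3,22] y:[13,63/2] z:[15/2,28] -> hit [13,22], descend [2, 3, 4, 6]
  N2 x:[13,50/3] y:[13,49/2] z:[10,31/2] -> hit [13,31/2] leaf, test {P2(miss), P5@t=13}
  N3 x:[14,64/3] y:[49/2,63/2] z:[15/2,16] -> miss, prune
  N4 x:[26/3,49/3] y:[33/2,27] z:[18,28] -> miss, prune
  N6 x:[18,22] y:[41/2,26] z:[17,41/2] -> hit [41/2,41/2] leaf, test {P0(miss), P4(miss)}

Visited [0, 2, 3, 4, 6]. Tests: 5 box, 2 leaf. Nearest: P5.

== RESULT ==
5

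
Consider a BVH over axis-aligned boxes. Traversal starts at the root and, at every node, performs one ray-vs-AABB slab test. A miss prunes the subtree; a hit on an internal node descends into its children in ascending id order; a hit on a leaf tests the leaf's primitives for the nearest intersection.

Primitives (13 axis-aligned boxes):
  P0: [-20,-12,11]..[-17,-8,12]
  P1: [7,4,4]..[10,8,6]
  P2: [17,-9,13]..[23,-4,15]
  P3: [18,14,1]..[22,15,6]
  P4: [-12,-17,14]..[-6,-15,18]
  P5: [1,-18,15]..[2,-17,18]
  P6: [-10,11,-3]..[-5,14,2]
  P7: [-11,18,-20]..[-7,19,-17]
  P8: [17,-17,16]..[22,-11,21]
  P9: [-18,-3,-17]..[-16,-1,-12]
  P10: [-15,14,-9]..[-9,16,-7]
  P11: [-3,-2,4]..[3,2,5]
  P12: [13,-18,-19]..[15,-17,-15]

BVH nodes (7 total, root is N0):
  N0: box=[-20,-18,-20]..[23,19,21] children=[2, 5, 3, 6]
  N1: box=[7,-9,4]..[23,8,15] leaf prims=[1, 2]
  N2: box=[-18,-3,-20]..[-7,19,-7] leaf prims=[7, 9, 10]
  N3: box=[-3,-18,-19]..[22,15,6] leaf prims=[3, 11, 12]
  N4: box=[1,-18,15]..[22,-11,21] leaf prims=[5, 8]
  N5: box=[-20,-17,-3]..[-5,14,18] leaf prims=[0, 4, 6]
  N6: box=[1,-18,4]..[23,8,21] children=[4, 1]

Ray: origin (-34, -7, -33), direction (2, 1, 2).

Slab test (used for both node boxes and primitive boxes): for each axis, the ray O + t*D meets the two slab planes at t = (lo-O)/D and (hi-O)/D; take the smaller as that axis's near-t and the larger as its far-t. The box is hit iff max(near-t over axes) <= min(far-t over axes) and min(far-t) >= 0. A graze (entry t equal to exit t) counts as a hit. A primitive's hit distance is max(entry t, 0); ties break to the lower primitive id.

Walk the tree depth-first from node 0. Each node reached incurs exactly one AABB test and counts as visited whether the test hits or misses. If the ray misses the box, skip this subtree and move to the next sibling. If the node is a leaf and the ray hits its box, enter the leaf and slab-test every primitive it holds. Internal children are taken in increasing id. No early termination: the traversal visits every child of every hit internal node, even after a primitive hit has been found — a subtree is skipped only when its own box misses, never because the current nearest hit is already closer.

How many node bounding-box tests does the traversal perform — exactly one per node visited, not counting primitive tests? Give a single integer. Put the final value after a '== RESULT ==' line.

Trace the traversal:
N0 x:[7,57/2] y:[-11,26] z:[13/2,27] -> hit [7,26], descend [2, 3, 5, 6]
  N2 x:[8,27/2] y:[4,26] z:[13/2,13] -> hit [8,13] leaf, test {P7(miss), P9(miss), P10(miss)}
  N3 x:[31/2,28] y:[-11,22] z:[7,39/2] -> hit [31/2,39/2] leaf, test {P3(miss), P11(miss), P12(miss)}
  N5 x:[7,29/2] y:[-10,21] z:[15,51/2] -> miss, prune
  N6 x:[35/2,57/2] y:[-11,15] z:[37/2,27] -> miss, prune

Summary -> nodes [0, 2, 3, 5, 6]; box-tests=5; leaf-entries=2; first=miss

== RESULT ==
5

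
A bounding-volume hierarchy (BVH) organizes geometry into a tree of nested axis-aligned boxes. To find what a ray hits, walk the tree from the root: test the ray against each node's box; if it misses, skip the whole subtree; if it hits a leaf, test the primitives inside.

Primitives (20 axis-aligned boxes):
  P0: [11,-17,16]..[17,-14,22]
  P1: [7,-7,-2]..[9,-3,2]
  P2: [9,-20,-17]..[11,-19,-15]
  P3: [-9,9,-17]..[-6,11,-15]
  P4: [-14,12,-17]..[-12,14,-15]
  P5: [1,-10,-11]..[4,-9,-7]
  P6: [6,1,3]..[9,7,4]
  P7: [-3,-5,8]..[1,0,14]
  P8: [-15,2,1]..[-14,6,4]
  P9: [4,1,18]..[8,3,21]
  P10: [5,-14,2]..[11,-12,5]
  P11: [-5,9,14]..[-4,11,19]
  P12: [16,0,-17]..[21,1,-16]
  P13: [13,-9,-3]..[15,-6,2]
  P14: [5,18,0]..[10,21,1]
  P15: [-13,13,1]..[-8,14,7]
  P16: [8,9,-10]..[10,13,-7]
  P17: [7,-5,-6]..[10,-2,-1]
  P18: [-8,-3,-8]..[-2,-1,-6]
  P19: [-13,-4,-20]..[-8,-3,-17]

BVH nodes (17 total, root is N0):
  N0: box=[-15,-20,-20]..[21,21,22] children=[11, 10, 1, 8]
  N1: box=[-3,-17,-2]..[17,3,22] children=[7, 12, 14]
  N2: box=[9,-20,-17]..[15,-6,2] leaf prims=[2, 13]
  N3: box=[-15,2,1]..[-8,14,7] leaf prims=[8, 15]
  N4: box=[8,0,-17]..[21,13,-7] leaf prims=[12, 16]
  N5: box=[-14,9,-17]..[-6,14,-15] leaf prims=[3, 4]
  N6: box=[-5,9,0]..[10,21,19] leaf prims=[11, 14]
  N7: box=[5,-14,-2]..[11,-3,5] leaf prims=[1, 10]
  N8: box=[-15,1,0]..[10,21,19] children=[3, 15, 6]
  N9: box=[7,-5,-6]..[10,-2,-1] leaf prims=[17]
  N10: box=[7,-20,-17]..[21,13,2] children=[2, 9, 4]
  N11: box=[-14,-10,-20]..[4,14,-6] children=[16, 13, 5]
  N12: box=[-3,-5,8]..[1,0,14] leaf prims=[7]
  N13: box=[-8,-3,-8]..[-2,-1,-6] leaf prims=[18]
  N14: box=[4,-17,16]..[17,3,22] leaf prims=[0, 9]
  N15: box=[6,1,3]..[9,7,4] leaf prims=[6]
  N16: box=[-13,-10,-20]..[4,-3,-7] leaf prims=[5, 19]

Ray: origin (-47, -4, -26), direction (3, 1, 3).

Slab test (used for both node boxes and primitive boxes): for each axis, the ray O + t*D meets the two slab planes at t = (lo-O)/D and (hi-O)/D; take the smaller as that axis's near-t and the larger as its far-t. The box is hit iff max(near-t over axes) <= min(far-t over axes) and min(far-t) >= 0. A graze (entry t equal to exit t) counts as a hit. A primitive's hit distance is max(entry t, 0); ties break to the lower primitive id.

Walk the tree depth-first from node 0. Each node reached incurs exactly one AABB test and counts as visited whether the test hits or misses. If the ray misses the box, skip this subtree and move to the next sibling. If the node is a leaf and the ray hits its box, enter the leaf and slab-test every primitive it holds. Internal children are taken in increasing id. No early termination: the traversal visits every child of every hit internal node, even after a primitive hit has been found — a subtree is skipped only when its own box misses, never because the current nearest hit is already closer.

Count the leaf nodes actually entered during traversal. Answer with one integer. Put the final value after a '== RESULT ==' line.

Traverse from the root:
N0 x:[32/3,68/3] y:[-16,25] z:[2,16] -> hit [32/3,16], descend [1, 8, 10, 11]
  N1 x:[44/3,64/3] y:[-13,7] z:[8,16] -> miss, prune
  N8 x:[32/3,19] y:[5,25] z:[26/3,15] -> hit [32/3,15], descend [3, 6, 15]
    N3 x:[32/3,13] y:[6,18] z:[9,11] -> hit [32/3,11] leaf, test {P8(miss), P15(miss)}
    N6 x:[14,19] y:[13,25] z:[26/3,15] -> hit [14,15] leaf, test {P11@t=14, P14(miss)}
    N15 x:[53/3,56/3] y:[5,11] z:[29/3,10] -> miss, prune
  N10 x:[18,68/3] y:[-16,17] z:[3,28/3] -> miss, prune
  N11 x:[11,17] y:[-6,18] z:[2,20/3] -> miss, prune

Summary -> nodes [0, 1, 8, 3, 6, 15, 10, 11]; box-tests=8; leaf-entries=2; first=P11

== RESULT ==
2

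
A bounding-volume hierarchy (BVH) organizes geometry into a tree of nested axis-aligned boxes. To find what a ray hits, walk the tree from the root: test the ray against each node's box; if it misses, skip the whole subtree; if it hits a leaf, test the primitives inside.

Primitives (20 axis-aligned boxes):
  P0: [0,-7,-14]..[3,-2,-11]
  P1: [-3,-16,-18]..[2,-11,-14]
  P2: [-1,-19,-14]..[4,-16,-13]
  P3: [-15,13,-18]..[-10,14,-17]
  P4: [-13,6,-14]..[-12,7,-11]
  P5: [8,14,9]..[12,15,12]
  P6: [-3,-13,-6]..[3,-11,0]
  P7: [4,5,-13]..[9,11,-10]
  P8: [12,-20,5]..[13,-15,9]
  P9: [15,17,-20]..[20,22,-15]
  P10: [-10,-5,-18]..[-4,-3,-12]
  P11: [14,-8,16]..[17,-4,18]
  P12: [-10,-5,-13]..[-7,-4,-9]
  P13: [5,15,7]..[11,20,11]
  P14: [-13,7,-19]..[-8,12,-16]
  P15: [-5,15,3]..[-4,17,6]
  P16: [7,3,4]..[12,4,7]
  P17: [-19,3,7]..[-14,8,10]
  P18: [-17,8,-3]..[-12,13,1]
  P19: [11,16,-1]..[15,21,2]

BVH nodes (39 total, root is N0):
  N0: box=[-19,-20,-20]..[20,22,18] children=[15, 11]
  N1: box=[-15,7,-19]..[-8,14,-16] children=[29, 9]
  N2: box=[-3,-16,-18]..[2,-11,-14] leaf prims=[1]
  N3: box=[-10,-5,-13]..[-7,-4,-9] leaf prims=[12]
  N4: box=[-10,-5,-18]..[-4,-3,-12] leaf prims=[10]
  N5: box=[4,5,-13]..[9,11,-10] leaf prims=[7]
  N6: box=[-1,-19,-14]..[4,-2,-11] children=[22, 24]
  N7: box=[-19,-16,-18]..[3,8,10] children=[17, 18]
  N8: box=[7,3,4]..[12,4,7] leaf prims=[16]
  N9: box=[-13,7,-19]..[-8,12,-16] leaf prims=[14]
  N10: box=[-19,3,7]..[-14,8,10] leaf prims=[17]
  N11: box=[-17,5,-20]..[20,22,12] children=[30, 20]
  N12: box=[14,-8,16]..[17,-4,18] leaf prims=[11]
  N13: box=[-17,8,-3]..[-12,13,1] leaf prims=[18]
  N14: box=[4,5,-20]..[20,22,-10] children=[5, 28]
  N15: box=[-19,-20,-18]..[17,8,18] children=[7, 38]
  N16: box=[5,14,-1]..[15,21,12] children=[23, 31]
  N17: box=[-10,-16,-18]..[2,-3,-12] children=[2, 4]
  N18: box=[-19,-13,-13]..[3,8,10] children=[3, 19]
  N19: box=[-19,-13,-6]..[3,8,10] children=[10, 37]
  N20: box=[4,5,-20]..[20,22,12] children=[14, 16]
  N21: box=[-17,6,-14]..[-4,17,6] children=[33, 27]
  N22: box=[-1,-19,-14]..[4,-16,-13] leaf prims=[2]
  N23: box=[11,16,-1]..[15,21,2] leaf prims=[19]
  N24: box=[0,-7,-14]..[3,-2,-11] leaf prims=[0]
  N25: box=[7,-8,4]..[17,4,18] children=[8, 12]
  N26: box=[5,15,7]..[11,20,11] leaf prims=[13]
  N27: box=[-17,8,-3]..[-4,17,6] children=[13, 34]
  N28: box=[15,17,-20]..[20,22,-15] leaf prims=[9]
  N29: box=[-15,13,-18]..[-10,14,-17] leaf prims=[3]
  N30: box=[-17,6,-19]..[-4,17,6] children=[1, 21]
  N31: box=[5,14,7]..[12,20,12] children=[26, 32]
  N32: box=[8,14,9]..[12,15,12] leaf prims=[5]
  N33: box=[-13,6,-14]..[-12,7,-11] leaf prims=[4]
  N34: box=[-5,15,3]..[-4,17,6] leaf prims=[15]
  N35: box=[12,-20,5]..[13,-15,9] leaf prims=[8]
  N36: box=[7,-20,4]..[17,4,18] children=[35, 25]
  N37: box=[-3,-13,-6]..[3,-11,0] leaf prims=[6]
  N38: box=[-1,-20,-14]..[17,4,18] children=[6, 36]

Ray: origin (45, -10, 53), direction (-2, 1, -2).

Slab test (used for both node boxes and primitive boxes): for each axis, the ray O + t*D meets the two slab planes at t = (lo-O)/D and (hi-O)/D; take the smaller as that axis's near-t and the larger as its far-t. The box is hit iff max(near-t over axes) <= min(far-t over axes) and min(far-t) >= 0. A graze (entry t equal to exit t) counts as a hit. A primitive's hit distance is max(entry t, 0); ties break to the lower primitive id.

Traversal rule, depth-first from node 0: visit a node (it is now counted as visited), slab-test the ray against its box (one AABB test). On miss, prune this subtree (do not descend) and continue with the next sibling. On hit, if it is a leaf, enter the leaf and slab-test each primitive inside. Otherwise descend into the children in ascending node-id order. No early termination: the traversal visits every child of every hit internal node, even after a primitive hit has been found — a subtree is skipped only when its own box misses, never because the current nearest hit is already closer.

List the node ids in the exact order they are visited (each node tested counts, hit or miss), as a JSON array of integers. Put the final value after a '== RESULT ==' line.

Trace the traversal:
N0 x:[25/2,32] y:[-10,32] z:[35/2,73/2] -> hit [35/2,32], descend [11, 15]
  N11 x:[25/2,31] y:[15,32] z:[41/2,73/2] -> hit [41/2,31], descend [20, 30]
    N20 x:[25/2,41/2] y:[15,32] z:[41/2,73/2] -> hit [41/2,41/2], descend [14, 16]
      N14 x:[25/2,41/2] y:[15,32] z:[63/2,73/2] -> miss, prune
      N16 x:[15,20] y:[24,31] z:[41/2,27] -> miss, prune
    N30 x:[49/2,31] y:[16,27] z:[47/2,36] -> hit [49/2,27], descend [1, 21]
      N1 x:[53/2,30] y:[17,24] z:[69/2,36] -> miss, prune
      N21 x:[49/2,31] y:[16,27] z:[47/2,67/2] -> hit [49/2,27], descend [27, 33]
        N27 x:[49/2,31] y:[18,27] z:[47/2,28] -> hit [49/2,27], descend [13, 34]
          N13 x:[57/2,31] y:[18,23] z:[26,28] -> miss, prune
          N34 x:[49/2,25] y:[25,27] z:[47/2,25] -> hit [25,25] leaf, test {P15@t=25}
        N33 x:[57/2,29] y:[16,17] z:[32,67/2] -> miss, prune
  N15 x:[14,32] y:[-10,18] z:[35/2,71/2] -> hit [35/2,18], descend [7, 38]
    N7 x:[21,32] y:[-6,18] z:[43/2,71/2] -> miss, prune
    N38 x:[14,23] y:[-10,14] z:[35/2,67/2] -> miss, prune

Visited [0, 11, 20, 14, 16, 30, 1, 21, 27, 13, 34, 33, 15, 7, 38]. Tests: 15 box, 1 leaf. Nearest: P15.

== RESULT ==
[0, 11, 20, 14, 16, 30, 1, 21, 27, 13, 34, 33, 15, 7, 38]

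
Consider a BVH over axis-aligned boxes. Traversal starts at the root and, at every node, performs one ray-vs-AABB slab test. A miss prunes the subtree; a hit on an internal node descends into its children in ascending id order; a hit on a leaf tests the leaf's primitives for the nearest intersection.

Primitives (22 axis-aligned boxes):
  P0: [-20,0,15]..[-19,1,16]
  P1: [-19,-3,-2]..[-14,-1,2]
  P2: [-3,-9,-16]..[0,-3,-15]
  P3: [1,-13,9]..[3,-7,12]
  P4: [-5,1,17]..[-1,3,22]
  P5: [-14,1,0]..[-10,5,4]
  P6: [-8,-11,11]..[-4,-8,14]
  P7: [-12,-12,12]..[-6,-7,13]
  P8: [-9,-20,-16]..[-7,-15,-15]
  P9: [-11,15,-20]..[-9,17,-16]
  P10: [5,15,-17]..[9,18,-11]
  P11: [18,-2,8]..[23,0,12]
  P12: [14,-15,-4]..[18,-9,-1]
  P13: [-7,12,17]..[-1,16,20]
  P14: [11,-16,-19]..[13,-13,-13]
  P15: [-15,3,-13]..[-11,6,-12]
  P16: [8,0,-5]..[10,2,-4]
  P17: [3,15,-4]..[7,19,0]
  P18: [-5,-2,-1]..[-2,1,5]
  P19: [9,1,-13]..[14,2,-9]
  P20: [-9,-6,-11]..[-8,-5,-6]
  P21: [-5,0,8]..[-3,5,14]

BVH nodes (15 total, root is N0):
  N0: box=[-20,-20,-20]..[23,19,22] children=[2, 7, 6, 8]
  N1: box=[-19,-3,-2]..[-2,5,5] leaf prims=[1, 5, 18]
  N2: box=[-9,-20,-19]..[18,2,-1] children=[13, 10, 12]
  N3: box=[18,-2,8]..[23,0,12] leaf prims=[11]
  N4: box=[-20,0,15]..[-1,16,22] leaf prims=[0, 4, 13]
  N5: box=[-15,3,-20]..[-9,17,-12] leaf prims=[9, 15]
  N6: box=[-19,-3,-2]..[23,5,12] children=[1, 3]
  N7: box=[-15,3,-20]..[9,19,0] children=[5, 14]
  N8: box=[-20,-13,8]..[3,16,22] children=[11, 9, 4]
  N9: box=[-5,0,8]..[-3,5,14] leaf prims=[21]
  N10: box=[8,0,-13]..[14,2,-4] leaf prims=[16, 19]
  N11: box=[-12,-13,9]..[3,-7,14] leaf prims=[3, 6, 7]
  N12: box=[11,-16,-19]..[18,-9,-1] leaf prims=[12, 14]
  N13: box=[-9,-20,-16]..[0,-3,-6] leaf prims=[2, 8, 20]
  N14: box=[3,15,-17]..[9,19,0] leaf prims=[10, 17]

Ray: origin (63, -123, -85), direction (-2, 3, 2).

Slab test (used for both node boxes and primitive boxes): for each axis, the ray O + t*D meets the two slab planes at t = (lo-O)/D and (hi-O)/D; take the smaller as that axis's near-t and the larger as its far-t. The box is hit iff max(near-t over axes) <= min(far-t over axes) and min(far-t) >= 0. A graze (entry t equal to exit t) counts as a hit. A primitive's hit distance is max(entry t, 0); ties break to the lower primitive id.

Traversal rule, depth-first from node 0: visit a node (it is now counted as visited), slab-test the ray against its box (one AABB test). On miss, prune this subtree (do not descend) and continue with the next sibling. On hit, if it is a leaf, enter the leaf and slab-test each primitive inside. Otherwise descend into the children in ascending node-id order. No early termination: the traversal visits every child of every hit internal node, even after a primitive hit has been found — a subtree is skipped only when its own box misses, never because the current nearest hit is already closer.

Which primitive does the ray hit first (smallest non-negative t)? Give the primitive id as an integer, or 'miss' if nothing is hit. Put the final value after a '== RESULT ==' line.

Walk:
N0 x:[20,83/2] y:[103/3,142/3] z:[65/2,107/2] -> hit [103/3,83/2], descend [2, 6, 7, 8]
  N2 x:[45/2,36] y:[103/3,125/3] z:[33,42] -> hit [103/3,36], descend [10, 12, 13]
    N10 x:[49/2,55/2] y:[41,125/3] z:[36,81/2] -> miss, prune
    N12 x:[45/2,26] y:[107/3,38] z:[33,42] -> miss, prune
    N13 x:[63/2,36] y:[103/3,40] z:[69/2,79/2] -> hit [69/2,36] leaf, test {P2(miss), P8@t=35, P20(miss)}
  N6 x:[20,41] y:[40,128/3] z:[83/2,97/2] -> miss, prune
  N7 x:[27,39] y:[42,142/3] z:[65/2,85/2] -> miss, prune
  N8 x:[30,83/2] y:[110/3,139/3] z:[93/2,107/2] -> miss, prune

8 AABB tests over nodes [0, 2, 10, 12, 13, 6, 7, 8]; 1 leaf entered; closest P8.

== RESULT ==
8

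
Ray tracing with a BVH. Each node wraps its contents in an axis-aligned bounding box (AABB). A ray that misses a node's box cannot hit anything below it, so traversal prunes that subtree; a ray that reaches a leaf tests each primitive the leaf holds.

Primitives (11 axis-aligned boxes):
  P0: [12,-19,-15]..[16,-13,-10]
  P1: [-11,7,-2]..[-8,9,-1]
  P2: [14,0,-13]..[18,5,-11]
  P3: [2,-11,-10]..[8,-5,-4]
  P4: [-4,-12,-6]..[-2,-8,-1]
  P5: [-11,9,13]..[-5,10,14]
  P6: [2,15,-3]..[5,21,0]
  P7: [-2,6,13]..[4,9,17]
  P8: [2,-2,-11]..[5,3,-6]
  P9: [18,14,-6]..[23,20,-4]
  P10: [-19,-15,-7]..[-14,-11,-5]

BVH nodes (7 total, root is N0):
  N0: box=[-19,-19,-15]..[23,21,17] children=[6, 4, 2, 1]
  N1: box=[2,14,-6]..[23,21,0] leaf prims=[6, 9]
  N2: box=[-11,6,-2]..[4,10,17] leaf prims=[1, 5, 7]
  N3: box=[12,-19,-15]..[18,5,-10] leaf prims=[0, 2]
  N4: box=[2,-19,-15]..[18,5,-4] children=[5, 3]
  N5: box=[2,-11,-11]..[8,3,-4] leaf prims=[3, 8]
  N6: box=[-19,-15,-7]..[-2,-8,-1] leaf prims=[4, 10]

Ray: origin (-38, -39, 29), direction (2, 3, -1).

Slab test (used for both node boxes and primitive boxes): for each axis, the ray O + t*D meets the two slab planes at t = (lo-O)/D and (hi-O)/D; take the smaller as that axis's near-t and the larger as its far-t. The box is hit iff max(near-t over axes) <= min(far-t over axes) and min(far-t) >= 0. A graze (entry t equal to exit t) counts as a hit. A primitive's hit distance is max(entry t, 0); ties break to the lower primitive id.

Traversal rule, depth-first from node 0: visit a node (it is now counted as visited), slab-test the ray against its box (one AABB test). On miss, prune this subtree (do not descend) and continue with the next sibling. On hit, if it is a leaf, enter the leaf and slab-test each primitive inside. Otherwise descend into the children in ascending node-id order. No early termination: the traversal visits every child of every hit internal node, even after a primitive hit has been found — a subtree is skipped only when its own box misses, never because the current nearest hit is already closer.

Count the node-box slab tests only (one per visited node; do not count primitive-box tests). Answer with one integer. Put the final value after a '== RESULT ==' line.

Trace the traversal:
N0 x:[19/2,61/2] y:[20/3,20] z:[12,44] -> hit [12,20], descend [1, 2, 4, 6]
  N1 x:[20,61/2] y:[53/3,20] z:[29,35] -> miss, prune
  N2 x:[27/2,21] y:[15,49/3] z:[12,31] -> hit [15,49/3] leaf, test {P1(miss), P5@t=16, P7(miss)}
  N4 x:[20,28] y:[20/3,44/3] z:[33,44] -> miss, prune
  N6 x:[19/2,18] y:[8,31/3] z:[30,36] -> miss, prune

Summary -> nodes [0, 1, 2, 4, 6]; box-tests=5; leaf-entries=1; first=P5

== RESULT ==
5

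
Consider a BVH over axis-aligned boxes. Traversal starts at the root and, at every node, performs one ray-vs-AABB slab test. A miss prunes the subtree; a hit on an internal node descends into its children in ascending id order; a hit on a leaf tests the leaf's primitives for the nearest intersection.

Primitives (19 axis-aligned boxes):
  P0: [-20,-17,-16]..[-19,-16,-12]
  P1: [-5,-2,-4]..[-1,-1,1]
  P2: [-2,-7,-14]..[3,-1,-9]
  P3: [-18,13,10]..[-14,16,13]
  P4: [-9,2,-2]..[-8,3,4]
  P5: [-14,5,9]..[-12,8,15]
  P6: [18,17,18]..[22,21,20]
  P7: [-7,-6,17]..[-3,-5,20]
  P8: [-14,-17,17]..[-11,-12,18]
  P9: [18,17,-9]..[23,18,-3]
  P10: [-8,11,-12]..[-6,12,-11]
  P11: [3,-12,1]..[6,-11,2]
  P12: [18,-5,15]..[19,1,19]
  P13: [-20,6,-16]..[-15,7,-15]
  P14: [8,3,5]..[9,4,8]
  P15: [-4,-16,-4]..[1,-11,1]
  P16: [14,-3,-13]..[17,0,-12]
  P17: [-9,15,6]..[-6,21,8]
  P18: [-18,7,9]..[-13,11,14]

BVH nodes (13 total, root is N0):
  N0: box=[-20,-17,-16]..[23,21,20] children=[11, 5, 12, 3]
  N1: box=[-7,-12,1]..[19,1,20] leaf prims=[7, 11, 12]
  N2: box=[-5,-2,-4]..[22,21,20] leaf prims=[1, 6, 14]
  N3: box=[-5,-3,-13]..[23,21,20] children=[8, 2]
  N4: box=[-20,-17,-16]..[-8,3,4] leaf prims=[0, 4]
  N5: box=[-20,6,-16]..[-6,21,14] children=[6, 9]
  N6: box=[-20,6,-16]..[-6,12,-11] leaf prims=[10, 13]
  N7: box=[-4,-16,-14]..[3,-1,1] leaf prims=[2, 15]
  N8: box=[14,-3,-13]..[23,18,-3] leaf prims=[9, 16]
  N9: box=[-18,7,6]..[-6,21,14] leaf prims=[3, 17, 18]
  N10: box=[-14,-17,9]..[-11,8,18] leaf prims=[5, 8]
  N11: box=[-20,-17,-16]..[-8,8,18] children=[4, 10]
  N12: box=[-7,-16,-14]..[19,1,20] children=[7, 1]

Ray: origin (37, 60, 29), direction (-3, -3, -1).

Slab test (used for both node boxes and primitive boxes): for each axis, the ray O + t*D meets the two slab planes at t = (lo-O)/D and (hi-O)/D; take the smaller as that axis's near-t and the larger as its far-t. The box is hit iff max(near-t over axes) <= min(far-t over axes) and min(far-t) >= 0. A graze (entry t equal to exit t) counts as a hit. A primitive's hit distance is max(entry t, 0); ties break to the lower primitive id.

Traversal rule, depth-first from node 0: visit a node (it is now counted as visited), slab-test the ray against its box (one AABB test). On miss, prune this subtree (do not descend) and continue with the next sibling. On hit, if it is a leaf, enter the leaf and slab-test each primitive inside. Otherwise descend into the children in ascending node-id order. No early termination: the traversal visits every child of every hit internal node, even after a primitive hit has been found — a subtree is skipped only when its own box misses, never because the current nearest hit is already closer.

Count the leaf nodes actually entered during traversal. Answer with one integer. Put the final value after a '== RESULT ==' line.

Walk:
N0 x:[14/3,19] y:[13,77/3] z:[9,45] -> hit [13,19], descend [3, 5, 11, 12]
  N3 x:[14/3,14] y:[13,21] z:[9,42] -> hit [13,14], descend [2, 8]
    N2 x:[5,14] y:[13,62/3] z:[9,33] -> hit [13,14] leaf, test {P1(miss), P6(miss), P14(miss)}
    N8 x:[14/3,23/3] y:[14,21] z:[32,42] -> miss, prune
  N5 x:[43/3,19] y:[13,18] z:[15,45] -> hit [15,18], descend [6, 9]
    N6 x:[43/3,19] y:[16,18] z:[40,45] -> miss, prune
    N9 x:[43/3,55/3] y:[13,53/3] z:[15,23] -> hit [15,53/3] leaf, test {P3(miss), P17(miss), P18@t=50/3}
  N11 x:[15,19] y:[52/3,77/3] z:[11,45] -> hit [52/3,19], descend [4, 10]
    N4 x:[15,19] y:[19,77/3] z:[25,45] -> miss, prune
    N10 x:[16,17] y:[52/3,77/3] z:[11,20] -> miss, prune
  N12 x:[6,44/3] y:[59/3,76/3] z:[9,43] -> miss, prune

order=[0, 3, 2, 8, 5, 6, 9, 11, 4, 10, 12]  |boxes|=11  |leaves|=2  hit=P18

== RESULT ==
2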